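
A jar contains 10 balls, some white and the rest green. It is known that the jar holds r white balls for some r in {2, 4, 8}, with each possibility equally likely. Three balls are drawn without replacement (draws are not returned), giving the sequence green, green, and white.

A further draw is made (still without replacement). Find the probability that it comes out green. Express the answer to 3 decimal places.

0.664

Under each hypothesis, the probability of the observed sequence is: P(data | r = 2) = (8/10)(7/9)(2/8) = 7/45; P(data | r = 4) = (6/10)(5/9)(4/8) = 1/6; P(data | r = 8) = (2/10)(1/9)(8/8) = 1/45.
The prior-weighted likelihoods are 1/3 · 7/45 = 7/135, 1/3 · 1/6 = 1/18, 1/3 · 1/45 = 1/135; summing to 31/270.
The posterior is then P(r = 2 | data) = 14/31, P(r = 4 | data) = 15/31, P(r = 8 | data) = 2/31.
The predictive probability is P(green next | data) = (6/7)(14/31) + (4/7)(15/31) + (0)(2/31) = 144/217.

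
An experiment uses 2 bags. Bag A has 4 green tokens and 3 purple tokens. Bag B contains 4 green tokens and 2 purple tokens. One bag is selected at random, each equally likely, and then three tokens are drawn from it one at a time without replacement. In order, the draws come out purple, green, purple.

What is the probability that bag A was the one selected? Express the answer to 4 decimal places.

0.6316

For each hypothesis, P(data | H) works out to: P(data | bag A) = (3/7)(4/6)(2/5) = 4/35; P(data | bag B) = (2/6)(4/5)(1/4) = 1/15.
The prior-weighted likelihoods are 1/2 · 4/35 = 2/35, 1/2 · 1/15 = 1/30; with total 19/210.
Therefore the posterior P(bag A | data) = (2/35) / (19/210) = 12/19.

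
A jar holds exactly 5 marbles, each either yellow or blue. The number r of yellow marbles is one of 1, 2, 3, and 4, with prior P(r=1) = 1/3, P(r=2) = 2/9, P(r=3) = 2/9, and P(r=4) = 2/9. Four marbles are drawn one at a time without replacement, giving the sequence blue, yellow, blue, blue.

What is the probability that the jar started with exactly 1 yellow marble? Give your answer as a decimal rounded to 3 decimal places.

Under each hypothesis, the probability of the observed sequence is: P(data | r = 1) = (4/5)(1/4)(3/3)(2/2) = 1/5; P(data | r = 2) = (3/5)(2/4)(2/3)(1/2) = 1/10; P(data | r = 3) = (2/5)(3/4)(1/3)(0/2) = 0; P(data | r = 4) = (1/5)(4/4)(0/3) = 0.
The prior-weighted likelihoods are 1/3 · 1/5 = 1/15, 2/9 · 1/10 = 1/45, 2/9 · 0 = 0, 2/9 · 0 = 0; these sum to 4/45.
Therefore the posterior P(r = 1 | data) = (1/15) / (4/45) = 3/4.

0.750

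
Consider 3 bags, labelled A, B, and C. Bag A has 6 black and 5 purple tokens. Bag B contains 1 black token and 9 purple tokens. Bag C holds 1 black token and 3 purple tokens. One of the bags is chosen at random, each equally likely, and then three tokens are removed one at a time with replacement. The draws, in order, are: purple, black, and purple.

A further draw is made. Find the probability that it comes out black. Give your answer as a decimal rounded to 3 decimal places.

0.313

Compute the likelihood of the observed sequence for each case: P(data | bag A) = (5/11)(6/11)(5/11) = 0.1127; P(data | bag B) = (9/10)(1/10)(9/10) = 0.081; P(data | bag C) = (3/4)(1/4)(3/4) = 0.14062.
Weighting by the prior gives 1/3 · 0.1127 = 0.037566, 1/3 · 0.081 = 0.027, 1/3 · 0.14062 = 0.046875; these sum to 0.11144.
The posterior is then P(bag A | data) = 0.33709, P(bag B | data) = 0.24228, P(bag C | data) = 0.42063.
So P(black next | data) = Σ P(black next | H) P(H | data) = (6/11)(0.33709) + (1/10)(0.24228) + (1/4)(0.42063) = 0.31325.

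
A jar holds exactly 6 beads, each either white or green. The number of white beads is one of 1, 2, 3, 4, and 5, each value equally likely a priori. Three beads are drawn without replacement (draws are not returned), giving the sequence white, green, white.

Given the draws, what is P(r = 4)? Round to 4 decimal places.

0.3429

Compute the likelihood of the observed sequence for each case: P(data | r = 1) = (1/6)(5/5)(0/4) = 0; P(data | r = 2) = (2/6)(4/5)(1/4) = 1/15; P(data | r = 3) = (3/6)(3/5)(2/4) = 3/20; P(data | r = 4) = (4/6)(2/5)(3/4) = 1/5; P(data | r = 5) = (5/6)(1/5)(4/4) = 1/6.
The prior-weighted likelihoods are 1/5 · 0 = 0, 1/5 · 1/15 = 1/75, 1/5 · 3/20 = 3/100, 1/5 · 1/5 = 1/25, 1/5 · 1/6 = 1/30; summing to 7/60.
By Bayes' rule, P(r = 4 | data) = (1/25) / (7/60) = 12/35.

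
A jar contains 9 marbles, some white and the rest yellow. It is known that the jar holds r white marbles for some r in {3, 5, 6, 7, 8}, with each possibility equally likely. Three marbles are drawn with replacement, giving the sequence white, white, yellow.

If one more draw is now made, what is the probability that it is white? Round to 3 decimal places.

0.657

Under each hypothesis, the probability of the observed sequence is: P(data | r = 3) = (3/9)(3/9)(6/9) = 0.074074; P(data | r = 5) = (5/9)(5/9)(4/9) = 0.13717; P(data | r = 6) = (6/9)(6/9)(3/9) = 0.14815; P(data | r = 7) = (7/9)(7/9)(2/9) = 0.13443; P(data | r = 8) = (8/9)(8/9)(1/9) = 0.087791.
Multiplying each by its prior: 1/5 · 0.074074 = 0.014815, 1/5 · 0.13717 = 0.027435, 1/5 · 0.14815 = 0.02963, 1/5 · 0.13443 = 0.026886, 1/5 · 0.087791 = 0.017558; these sum to 0.11632.
Dividing through by the total gives posterior P(r = 3 | data) = 0.12736, P(r = 5 | data) = 0.23585, P(r = 6 | data) = 0.25472, P(r = 7 | data) = 0.23113, P(r = 8 | data) = 0.15094.
Averaging over the posterior, P(white next | data) = (1/3)(0.12736) + (5/9)(0.23585) + (2/3)(0.25472) + (7/9)(0.23113) + (8/9)(0.15094) = 0.65723.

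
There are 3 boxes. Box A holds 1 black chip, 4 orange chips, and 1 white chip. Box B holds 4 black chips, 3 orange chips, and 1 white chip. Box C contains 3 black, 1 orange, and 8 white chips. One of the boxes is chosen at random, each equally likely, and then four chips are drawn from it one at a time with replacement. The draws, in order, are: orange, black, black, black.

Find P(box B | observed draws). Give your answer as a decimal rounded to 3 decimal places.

Under each hypothesis, the probability of the observed sequence is: P(data | box A) = (4/6)(1/6)(1/6)(1/6) = 0.0030864; P(data | box B) = (3/8)(4/8)(4/8)(4/8) = 0.046875; P(data | box C) = (1/12)(3/12)(3/12)(3/12) = 0.0013021.
The prior-weighted likelihoods are 1/3 · 0.0030864 = 0.0010288, 1/3 · 0.046875 = 0.015625, 1/3 · 0.0013021 = 0.00043403; with total 0.017088.
Therefore the posterior P(box B | data) = (0.015625) / (0.017088) = 0.91439.

0.914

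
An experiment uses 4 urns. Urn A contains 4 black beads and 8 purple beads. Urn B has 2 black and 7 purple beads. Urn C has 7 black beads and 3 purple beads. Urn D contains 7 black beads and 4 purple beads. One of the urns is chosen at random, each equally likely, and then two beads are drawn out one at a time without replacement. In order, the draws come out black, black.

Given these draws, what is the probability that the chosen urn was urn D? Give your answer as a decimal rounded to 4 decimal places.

0.3948

For each hypothesis, P(data | H) works out to: P(data | urn A) = (4/12)(3/11) = 0.090909; P(data | urn B) = (2/9)(1/8) = 0.027778; P(data | urn C) = (7/10)(6/9) = 0.46667; P(data | urn D) = (7/11)(6/10) = 0.38182.
Weighting by the prior gives 1/4 · 0.090909 = 0.022727, 1/4 · 0.027778 = 0.0069444, 1/4 · 0.46667 = 0.11667, 1/4 · 0.38182 = 0.095455; with total 0.24179.
So P(urn D | data) = (0.095455) / (0.24179) = 0.39478.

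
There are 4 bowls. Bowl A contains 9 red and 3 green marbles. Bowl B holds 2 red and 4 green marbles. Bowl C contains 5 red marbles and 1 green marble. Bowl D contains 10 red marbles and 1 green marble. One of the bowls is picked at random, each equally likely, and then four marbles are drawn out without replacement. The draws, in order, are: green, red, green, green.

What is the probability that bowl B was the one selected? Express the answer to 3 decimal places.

0.967

For each hypothesis, P(data | H) works out to: P(data | bowl A) = (3/12)(9/11)(2/10)(1/9) = 0.0045455; P(data | bowl B) = (4/6)(2/5)(3/4)(2/3) = 0.13333; P(data | bowl C) = (1/6)(5/5)(0/4) = 0; P(data | bowl D) = (1/11)(10/10)(0/9) = 0.
Weighting by the prior gives 1/4 · 0.0045455 = 0.0011364, 1/4 · 0.13333 = 0.033333, 1/4 · 0 = 0, 1/4 · 0 = 0; summing to 0.03447.
By Bayes' rule, P(bowl B | data) = (0.033333) / (0.03447) = 0.96703.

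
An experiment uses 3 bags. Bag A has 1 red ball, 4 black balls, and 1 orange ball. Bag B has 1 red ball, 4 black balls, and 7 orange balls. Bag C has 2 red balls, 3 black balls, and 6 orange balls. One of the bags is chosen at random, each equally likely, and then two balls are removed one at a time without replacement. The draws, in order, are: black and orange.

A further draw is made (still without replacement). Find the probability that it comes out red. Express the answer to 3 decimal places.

Under each hypothesis, the probability of the observed sequence is: P(data | bag A) = (4/6)(1/5) = 2/15; P(data | bag B) = (4/12)(7/11) = 7/33; P(data | bag C) = (3/11)(6/10) = 9/55.
Weighting by the prior gives 1/3 · 2/15 = 2/45, 1/3 · 7/33 = 7/99, 1/3 · 9/55 = 3/55; these sum to 28/165.
The posterior is then P(bag A | data) = 11/42, P(bag B | data) = 5/12, P(bag C | data) = 9/28.
The predictive probability is P(red next | data) = (1/4)(11/42) + (1/10)(5/12) + (2/9)(9/28) = 5/28.

0.179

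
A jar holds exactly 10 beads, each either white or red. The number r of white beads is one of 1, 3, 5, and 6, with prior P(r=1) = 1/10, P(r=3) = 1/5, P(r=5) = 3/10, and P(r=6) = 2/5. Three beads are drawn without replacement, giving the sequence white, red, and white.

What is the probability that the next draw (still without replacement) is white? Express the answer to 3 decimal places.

For each hypothesis, P(data | H) works out to: P(data | r = 1) = (1/10)(9/9)(0/8) = 0; P(data | r = 3) = (3/10)(7/9)(2/8) = 7/120; P(data | r = 5) = (5/10)(5/9)(4/8) = 5/36; P(data | r = 6) = (6/10)(4/9)(5/8) = 1/6.
Multiplying each by its prior: 1/10 · 0 = 0, 1/5 · 7/120 = 7/600, 3/10 · 5/36 = 1/24, 2/5 · 1/6 = 1/15; with total 3/25.
The posterior is then P(r = 1 | data) = 0, P(r = 3 | data) = 7/72, P(r = 5 | data) = 25/72, P(r = 6 | data) = 5/9.
The predictive probability is P(white next | data) = (1/7)(7/72) + (3/7)(25/72) + (4/7)(5/9) = 121/252.

0.480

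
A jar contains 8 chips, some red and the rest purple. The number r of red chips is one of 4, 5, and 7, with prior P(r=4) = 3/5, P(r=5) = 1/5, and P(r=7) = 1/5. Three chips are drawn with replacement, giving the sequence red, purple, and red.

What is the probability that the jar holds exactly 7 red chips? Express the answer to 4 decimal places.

0.1551

The likelihood of the observed sequence under each hypothesis: P(data | r = 4) = (4/8)(4/8)(4/8) = 0.125; P(data | r = 5) = (5/8)(3/8)(5/8) = 0.14648; P(data | r = 7) = (7/8)(1/8)(7/8) = 0.095703.
The prior-weighted likelihoods are 3/5 · 0.125 = 0.075, 1/5 · 0.14648 = 0.029297, 1/5 · 0.095703 = 0.019141; these sum to 0.12344.
So P(r = 7 | data) = (0.019141) / (0.12344) = 0.15506.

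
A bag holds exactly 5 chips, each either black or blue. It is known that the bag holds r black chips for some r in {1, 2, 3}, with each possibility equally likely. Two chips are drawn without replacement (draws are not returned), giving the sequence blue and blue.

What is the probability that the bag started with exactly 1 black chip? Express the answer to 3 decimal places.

Under each hypothesis, the probability of the observed sequence is: P(data | r = 1) = (4/5)(3/4) = 3/5; P(data | r = 2) = (3/5)(2/4) = 3/10; P(data | r = 3) = (2/5)(1/4) = 1/10.
Weighting by the prior gives 1/3 · 3/5 = 1/5, 1/3 · 3/10 = 1/10, 1/3 · 1/10 = 1/30; summing to 1/3.
Hence P(r = 1 | data) = (1/5) / (1/3) = 3/5.

0.600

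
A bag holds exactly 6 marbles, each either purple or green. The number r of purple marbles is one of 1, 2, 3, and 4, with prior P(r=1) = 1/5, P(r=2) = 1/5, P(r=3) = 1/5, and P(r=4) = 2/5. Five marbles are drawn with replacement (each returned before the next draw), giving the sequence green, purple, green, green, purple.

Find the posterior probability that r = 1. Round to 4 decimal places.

For each hypothesis, P(data | H) works out to: P(data | r = 1) = (5/6)(1/6)(5/6)(5/6)(1/6) = 0.016075; P(data | r = 2) = (4/6)(2/6)(4/6)(4/6)(2/6) = 0.032922; P(data | r = 3) = (3/6)(3/6)(3/6)(3/6)(3/6) = 0.03125; P(data | r = 4) = (2/6)(4/6)(2/6)(2/6)(4/6) = 0.016461.
Multiplying each by its prior: 1/5 · 0.016075 = 0.003215, 1/5 · 0.032922 = 0.0065844, 1/5 · 0.03125 = 0.00625, 2/5 · 0.016461 = 0.0065844; with total 0.022634.
So P(r = 1 | data) = (0.003215) / (0.022634) = 0.14205.

0.1420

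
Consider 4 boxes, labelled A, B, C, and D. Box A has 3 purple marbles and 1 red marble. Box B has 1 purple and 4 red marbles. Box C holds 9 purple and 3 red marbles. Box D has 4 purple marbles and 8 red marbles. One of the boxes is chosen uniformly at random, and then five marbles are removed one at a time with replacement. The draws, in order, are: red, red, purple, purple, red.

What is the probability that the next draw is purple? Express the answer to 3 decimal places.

Compute the likelihood of the observed sequence for each case: P(data | box A) = (1/4)(1/4)(3/4)(3/4)(1/4) = 0.0087891; P(data | box B) = (4/5)(4/5)(1/5)(1/5)(4/5) = 0.02048; P(data | box C) = (3/12)(3/12)(9/12)(9/12)(3/12) = 0.0087891; P(data | box D) = (8/12)(8/12)(4/12)(4/12)(8/12) = 0.032922.
Multiplying each by its prior: 1/4 · 0.0087891 = 0.0021973, 1/4 · 0.02048 = 0.00512, 1/4 · 0.0087891 = 0.0021973, 1/4 · 0.032922 = 0.0082305; these sum to 0.017745.
Normalising, the posterior is P(box A | data) = 0.12382, P(box B | data) = 0.28853, P(box C | data) = 0.12382, P(box D | data) = 0.46382.
Averaging over the posterior, P(purple next | data) = (3/4)(0.12382) + (1/5)(0.28853) + (3/4)(0.12382) + (1/3)(0.46382) = 0.39805.

0.398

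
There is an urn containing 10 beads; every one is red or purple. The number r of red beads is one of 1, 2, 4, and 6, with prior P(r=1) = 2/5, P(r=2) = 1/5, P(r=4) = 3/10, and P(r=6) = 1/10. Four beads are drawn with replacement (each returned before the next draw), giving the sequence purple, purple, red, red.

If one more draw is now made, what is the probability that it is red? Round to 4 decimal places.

Under each hypothesis, the probability of the observed sequence is: P(data | r = 1) = (9/10)(9/10)(1/10)(1/10) = 0.0081; P(data | r = 2) = (8/10)(8/10)(2/10)(2/10) = 0.0256; P(data | r = 4) = (6/10)(6/10)(4/10)(4/10) = 0.0576; P(data | r = 6) = (4/10)(4/10)(6/10)(6/10) = 0.0576.
The prior-weighted likelihoods are 2/5 · 0.0081 = 0.00324, 1/5 · 0.0256 = 0.00512, 3/10 · 0.0576 = 0.01728, 1/10 · 0.0576 = 0.00576; summing to 0.0314.
Normalising, the posterior is P(r = 1 | data) = 0.10318, P(r = 2 | data) = 0.16306, P(r = 4 | data) = 0.55032, P(r = 6 | data) = 0.18344.
So P(red next | data) = Σ P(red next | H) P(H | data) = (1/10)(0.10318) + (1/5)(0.16306) + (2/5)(0.55032) + (3/5)(0.18344) = 0.37312.

0.3731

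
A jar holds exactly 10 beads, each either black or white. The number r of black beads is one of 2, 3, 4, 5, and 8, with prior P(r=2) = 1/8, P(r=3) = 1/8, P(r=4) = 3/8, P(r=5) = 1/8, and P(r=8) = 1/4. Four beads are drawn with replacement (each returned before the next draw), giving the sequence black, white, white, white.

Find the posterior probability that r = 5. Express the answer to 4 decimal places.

Compute the likelihood of the observed sequence for each case: P(data | r = 2) = (2/10)(8/10)(8/10)(8/10) = 0.1024; P(data | r = 3) = (3/10)(7/10)(7/10)(7/10) = 0.1029; P(data | r = 4) = (4/10)(6/10)(6/10)(6/10) = 0.0864; P(data | r = 5) = (5/10)(5/10)(5/10)(5/10) = 0.0625; P(data | r = 8) = (8/10)(2/10)(2/10)(2/10) = 0.0064.
Weighting by the prior gives 1/8 · 0.1024 = 0.0128, 1/8 · 0.1029 = 0.012863, 3/8 · 0.0864 = 0.0324, 1/8 · 0.0625 = 0.0078125, 1/4 · 0.0064 = 0.0016; with total 0.067475.
By Bayes' rule, P(r = 5 | data) = (0.0078125) / (0.067475) = 0.11578.

0.1158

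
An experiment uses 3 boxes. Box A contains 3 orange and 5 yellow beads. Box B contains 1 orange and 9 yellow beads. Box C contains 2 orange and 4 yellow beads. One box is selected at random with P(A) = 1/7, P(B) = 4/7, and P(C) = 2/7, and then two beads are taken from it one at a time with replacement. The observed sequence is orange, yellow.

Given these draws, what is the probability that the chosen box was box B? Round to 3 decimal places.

The likelihood of the observed sequence under each hypothesis: P(data | box A) = (3/8)(5/8) = 0.23438; P(data | box B) = (1/10)(9/10) = 0.09; P(data | box C) = (2/6)(4/6) = 0.22222.
The prior-weighted likelihoods are 1/7 · 0.23438 = 0.033482, 4/7 · 0.09 = 0.051429, 2/7 · 0.22222 = 0.063492; these sum to 0.1484.
Hence P(box B | data) = (0.051429) / (0.1484) = 0.34655.

0.347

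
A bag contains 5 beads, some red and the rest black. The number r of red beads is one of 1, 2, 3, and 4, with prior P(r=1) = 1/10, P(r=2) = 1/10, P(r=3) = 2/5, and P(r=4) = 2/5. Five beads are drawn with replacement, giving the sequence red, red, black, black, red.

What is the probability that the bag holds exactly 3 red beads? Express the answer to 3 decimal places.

0.557

Under each hypothesis, the probability of the observed sequence is: P(data | r = 1) = (1/5)(1/5)(4/5)(4/5)(1/5) = 0.00512; P(data | r = 2) = (2/5)(2/5)(3/5)(3/5)(2/5) = 0.02304; P(data | r = 3) = (3/5)(3/5)(2/5)(2/5)(3/5) = 0.03456; P(data | r = 4) = (4/5)(4/5)(1/5)(1/5)(4/5) = 0.02048.
Multiplying each by its prior: 1/10 · 0.00512 = 0.000512, 1/10 · 0.02304 = 0.002304, 2/5 · 0.03456 = 0.013824, 2/5 · 0.02048 = 0.008192; these sum to 0.024832.
Hence P(r = 3 | data) = (0.013824) / (0.024832) = 0.5567.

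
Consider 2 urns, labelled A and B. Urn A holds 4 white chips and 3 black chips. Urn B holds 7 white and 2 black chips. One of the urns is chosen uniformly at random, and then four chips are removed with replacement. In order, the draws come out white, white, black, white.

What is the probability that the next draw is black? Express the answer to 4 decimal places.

The likelihood of the observed sequence under each hypothesis: P(data | urn A) = (4/7)(4/7)(3/7)(4/7) = 0.079967; P(data | urn B) = (7/9)(7/9)(2/9)(7/9) = 0.10456.
The prior-weighted likelihoods are 1/2 · 0.079967 = 0.039983, 1/2 · 0.10456 = 0.052279; with total 0.092262.
The posterior is then P(urn A | data) = 0.43337, P(urn B | data) = 0.56663.
So P(black next | data) = Σ P(black next | H) P(H | data) = (3/7)(0.43337) + (2/9)(0.56663) = 0.31165.

0.3116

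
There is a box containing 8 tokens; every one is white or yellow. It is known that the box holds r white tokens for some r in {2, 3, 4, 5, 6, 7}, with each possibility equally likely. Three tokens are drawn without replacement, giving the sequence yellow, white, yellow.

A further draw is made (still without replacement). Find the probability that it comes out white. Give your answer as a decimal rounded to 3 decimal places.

The likelihood of the observed sequence under each hypothesis: P(data | r = 2) = (6/8)(2/7)(5/6) = 5/28; P(data | r = 3) = (5/8)(3/7)(4/6) = 5/28; P(data | r = 4) = (4/8)(4/7)(3/6) = 1/7; P(data | r = 5) = (3/8)(5/7)(2/6) = 5/56; P(data | r = 6) = (2/8)(6/7)(1/6) = 1/28; P(data | r = 7) = (1/8)(7/7)(0/6) = 0.
Multiplying each by its prior: 1/6 · 5/28 = 5/168, 1/6 · 5/28 = 5/168, 1/6 · 1/7 = 1/42, 1/6 · 5/56 = 5/336, 1/6 · 1/28 = 1/168, 1/6 · 0 = 0; with total 5/48.
Normalising, the posterior is P(r = 2 | data) = 2/7, P(r = 3 | data) = 2/7, P(r = 4 | data) = 8/35, P(r = 5 | data) = 1/7, P(r = 6 | data) = 2/35, P(r = 7 | data) = 0.
So P(white next | data) = Σ P(white next | H) P(H | data) = (1/5)(2/7) + (2/5)(2/7) + (3/5)(8/35) + (4/5)(1/7) + (1)(2/35) = 12/25.

0.480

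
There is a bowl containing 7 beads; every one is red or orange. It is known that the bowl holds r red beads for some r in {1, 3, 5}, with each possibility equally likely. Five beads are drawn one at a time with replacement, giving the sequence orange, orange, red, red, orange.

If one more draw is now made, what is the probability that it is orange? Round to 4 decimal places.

0.5760

Compute the likelihood of the observed sequence for each case: P(data | r = 1) = (6/7)(6/7)(1/7)(1/7)(6/7) = 0.012852; P(data | r = 3) = (4/7)(4/7)(3/7)(3/7)(4/7) = 0.034271; P(data | r = 5) = (2/7)(2/7)(5/7)(5/7)(2/7) = 0.0119.
Weighting by the prior gives 1/3 · 0.012852 = 0.0042839, 1/3 · 0.034271 = 0.011424, 1/3 · 0.0119 = 0.0039666; with total 0.019674.
Normalising, the posterior is P(r = 1 | data) = 0.21774, P(r = 3 | data) = 0.58065, P(r = 5 | data) = 0.20161.
The predictive probability is P(orange next | data) = (6/7)(0.21774) + (4/7)(0.58065) + (2/7)(0.20161) = 0.57604.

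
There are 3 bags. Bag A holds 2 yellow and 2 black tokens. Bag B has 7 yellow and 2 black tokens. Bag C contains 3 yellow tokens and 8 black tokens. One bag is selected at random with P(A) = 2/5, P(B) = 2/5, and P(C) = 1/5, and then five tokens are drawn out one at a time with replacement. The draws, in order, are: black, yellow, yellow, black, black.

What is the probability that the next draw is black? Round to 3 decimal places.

0.527

Under each hypothesis, the probability of the observed sequence is: P(data | bag A) = (2/4)(2/4)(2/4)(2/4)(2/4) = 0.03125; P(data | bag B) = (2/9)(7/9)(7/9)(2/9)(2/9) = 0.0066386; P(data | bag C) = (8/11)(3/11)(3/11)(8/11)(8/11) = 0.028612.
Weighting by the prior gives 2/5 · 0.03125 = 0.0125, 2/5 · 0.0066386 = 0.0026554, 1/5 · 0.028612 = 0.0057224; summing to 0.020878.
The posterior is then P(bag A | data) = 0.59872, P(bag B | data) = 0.12719, P(bag C | data) = 0.27409.
Averaging over the posterior, P(black next | data) = (1/2)(0.59872) + (2/9)(0.12719) + (8/11)(0.27409) = 0.52696.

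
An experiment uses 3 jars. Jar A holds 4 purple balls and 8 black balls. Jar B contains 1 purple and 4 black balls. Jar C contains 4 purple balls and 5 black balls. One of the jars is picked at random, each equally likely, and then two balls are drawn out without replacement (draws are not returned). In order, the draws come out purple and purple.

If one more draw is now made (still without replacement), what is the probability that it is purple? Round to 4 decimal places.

The likelihood of the observed sequence under each hypothesis: P(data | jar A) = (4/12)(3/11) = 1/11; P(data | jar B) = (1/5)(0/4) = 0; P(data | jar C) = (4/9)(3/8) = 1/6.
Weighting by the prior gives 1/3 · 1/11 = 1/33, 1/3 · 0 = 0, 1/3 · 1/6 = 1/18; with total 17/198.
Dividing through by the total gives posterior P(jar A | data) = 6/17, P(jar B | data) = 0, P(jar C | data) = 11/17.
So P(purple next | data) = Σ P(purple next | H) P(H | data) = (1/5)(6/17) + (2/7)(11/17) = 152/595.

0.2555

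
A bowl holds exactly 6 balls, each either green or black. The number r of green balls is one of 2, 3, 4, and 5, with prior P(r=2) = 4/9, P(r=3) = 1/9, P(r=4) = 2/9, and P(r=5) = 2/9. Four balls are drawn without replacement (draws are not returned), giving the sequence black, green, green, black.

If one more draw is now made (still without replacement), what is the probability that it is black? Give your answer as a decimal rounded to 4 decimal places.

For each hypothesis, P(data | H) works out to: P(data | r = 2) = (4/6)(2/5)(1/4)(3/3) = 1/15; P(data | r = 3) = (3/6)(3/5)(2/4)(2/3) = 1/10; P(data | r = 4) = (2/6)(4/5)(3/4)(1/3) = 1/15; P(data | r = 5) = (1/6)(5/5)(4/4)(0/3) = 0.
Multiplying each by its prior: 4/9 · 1/15 = 4/135, 1/9 · 1/10 = 1/90, 2/9 · 1/15 = 2/135, 2/9 · 0 = 0; these sum to 1/18.
The posterior is then P(r = 2 | data) = 8/15, P(r = 3 | data) = 1/5, P(r = 4 | data) = 4/15, P(r = 5 | data) = 0.
Averaging over the posterior, P(black next | data) = (1)(8/15) + (1/2)(1/5) + (0)(4/15) = 19/30.

0.6333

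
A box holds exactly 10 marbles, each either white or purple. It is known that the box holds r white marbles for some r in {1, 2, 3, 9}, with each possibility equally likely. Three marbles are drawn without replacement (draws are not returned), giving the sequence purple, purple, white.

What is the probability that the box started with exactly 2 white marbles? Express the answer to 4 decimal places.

0.3613

Compute the likelihood of the observed sequence for each case: P(data | r = 1) = (9/10)(8/9)(1/8) = 1/10; P(data | r = 2) = (8/10)(7/9)(2/8) = 7/45; P(data | r = 3) = (7/10)(6/9)(3/8) = 7/40; P(data | r = 9) = (1/10)(0/9) = 0.
The prior-weighted likelihoods are 1/4 · 1/10 = 1/40, 1/4 · 7/45 = 7/180, 1/4 · 7/40 = 7/160, 1/4 · 0 = 0; these sum to 31/288.
By Bayes' rule, P(r = 2 | data) = (7/180) / (31/288) = 56/155.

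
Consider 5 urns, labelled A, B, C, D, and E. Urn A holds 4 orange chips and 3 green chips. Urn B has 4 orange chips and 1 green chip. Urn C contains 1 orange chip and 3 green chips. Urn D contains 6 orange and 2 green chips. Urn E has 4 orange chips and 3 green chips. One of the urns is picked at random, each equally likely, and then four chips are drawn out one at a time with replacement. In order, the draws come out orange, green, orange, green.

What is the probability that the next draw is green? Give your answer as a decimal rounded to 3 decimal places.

0.425

For each hypothesis, P(data | H) works out to: P(data | urn A) = (4/7)(3/7)(4/7)(3/7) = 0.059975; P(data | urn B) = (4/5)(1/5)(4/5)(1/5) = 0.0256; P(data | urn C) = (1/4)(3/4)(1/4)(3/4) = 0.035156; P(data | urn D) = (6/8)(2/8)(6/8)(2/8) = 0.035156; P(data | urn E) = (4/7)(3/7)(4/7)(3/7) = 0.059975.
The prior-weighted likelihoods are 1/5 · 0.059975 = 0.011995, 1/5 · 0.0256 = 0.00512, 1/5 · 0.035156 = 0.0070313, 1/5 · 0.035156 = 0.0070313, 1/5 · 0.059975 = 0.011995; with total 0.043173.
Normalising, the posterior is P(urn A | data) = 0.27784, P(urn B | data) = 0.11859, P(urn C | data) = 0.16286, P(urn D | data) = 0.16286, P(urn E | data) = 0.27784.
The predictive probability is P(green next | data) = (3/7)(0.27784) + (1/5)(0.11859) + (3/4)(0.16286) + (1/4)(0.16286) + (3/7)(0.27784) = 0.42473.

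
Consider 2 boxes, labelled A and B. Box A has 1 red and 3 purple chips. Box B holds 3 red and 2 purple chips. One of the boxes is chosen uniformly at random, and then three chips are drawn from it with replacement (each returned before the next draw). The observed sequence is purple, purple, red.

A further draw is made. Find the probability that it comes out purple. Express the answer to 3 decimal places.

0.608

The likelihood of the observed sequence under each hypothesis: P(data | box A) = (3/4)(3/4)(1/4) = 0.14062; P(data | box B) = (2/5)(2/5)(3/5) = 0.096.
The prior-weighted likelihoods are 1/2 · 0.14062 = 0.070312, 1/2 · 0.096 = 0.048; with total 0.11831.
Dividing through by the total gives posterior P(box A | data) = 0.59429, P(box B | data) = 0.40571.
Averaging over the posterior, P(purple next | data) = (3/4)(0.59429) + (2/5)(0.40571) = 0.608.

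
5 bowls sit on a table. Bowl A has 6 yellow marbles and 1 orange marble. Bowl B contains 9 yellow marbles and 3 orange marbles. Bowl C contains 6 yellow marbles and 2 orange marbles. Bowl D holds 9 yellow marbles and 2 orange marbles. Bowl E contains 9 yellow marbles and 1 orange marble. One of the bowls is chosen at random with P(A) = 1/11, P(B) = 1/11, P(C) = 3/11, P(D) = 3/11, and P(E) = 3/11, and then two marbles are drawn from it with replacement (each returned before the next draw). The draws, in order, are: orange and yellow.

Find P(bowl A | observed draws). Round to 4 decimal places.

0.0771

Compute the likelihood of the observed sequence for each case: P(data | bowl A) = (1/7)(6/7) = 0.12245; P(data | bowl B) = (3/12)(9/12) = 0.1875; P(data | bowl C) = (2/8)(6/8) = 0.1875; P(data | bowl D) = (2/11)(9/11) = 0.14876; P(data | bowl E) = (1/10)(9/10) = 0.09.
Multiplying each by its prior: 1/11 · 0.12245 = 0.011132, 1/11 · 0.1875 = 0.017045, 3/11 · 0.1875 = 0.051136, 3/11 · 0.14876 = 0.040571, 3/11 · 0.09 = 0.024545; summing to 0.14443.
So P(bowl A | data) = (0.011132) / (0.14443) = 0.077074.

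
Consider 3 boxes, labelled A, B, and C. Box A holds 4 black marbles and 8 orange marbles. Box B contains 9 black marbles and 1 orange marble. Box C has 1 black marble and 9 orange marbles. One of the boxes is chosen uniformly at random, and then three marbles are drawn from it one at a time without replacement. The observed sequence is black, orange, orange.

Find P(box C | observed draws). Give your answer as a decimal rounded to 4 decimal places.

The likelihood of the observed sequence under each hypothesis: P(data | box A) = (4/12)(8/11)(7/10) = 28/165; P(data | box B) = (9/10)(1/9)(0/8) = 0; P(data | box C) = (1/10)(9/9)(8/8) = 1/10.
Weighting by the prior gives 1/3 · 28/165 = 28/495, 1/3 · 0 = 0, 1/3 · 1/10 = 1/30; these sum to 89/990.
Hence P(box C | data) = (1/30) / (89/990) = 33/89.

0.3708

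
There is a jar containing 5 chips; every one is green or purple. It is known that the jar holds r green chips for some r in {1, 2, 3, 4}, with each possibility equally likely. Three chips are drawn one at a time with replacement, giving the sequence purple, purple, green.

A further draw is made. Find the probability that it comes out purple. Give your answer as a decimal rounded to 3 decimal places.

0.584

Compute the likelihood of the observed sequence for each case: P(data | r = 1) = (4/5)(4/5)(1/5) = 16/125; P(data | r = 2) = (3/5)(3/5)(2/5) = 18/125; P(data | r = 3) = (2/5)(2/5)(3/5) = 12/125; P(data | r = 4) = (1/5)(1/5)(4/5) = 4/125.
The prior-weighted likelihoods are 1/4 · 16/125 = 4/125, 1/4 · 18/125 = 9/250, 1/4 · 12/125 = 3/125, 1/4 · 4/125 = 1/125; summing to 1/10.
Normalising, the posterior is P(r = 1 | data) = 8/25, P(r = 2 | data) = 9/25, P(r = 3 | data) = 6/25, P(r = 4 | data) = 2/25.
Averaging over the posterior, P(purple next | data) = (4/5)(8/25) + (3/5)(9/25) + (2/5)(6/25) + (1/5)(2/25) = 73/125.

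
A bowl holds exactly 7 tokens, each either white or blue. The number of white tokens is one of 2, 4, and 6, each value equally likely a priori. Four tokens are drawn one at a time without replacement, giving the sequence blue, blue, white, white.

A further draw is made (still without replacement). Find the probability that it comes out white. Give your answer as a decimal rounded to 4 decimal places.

0.4286

Under each hypothesis, the probability of the observed sequence is: P(data | r = 2) = (5/7)(4/6)(2/5)(1/4) = 1/21; P(data | r = 4) = (3/7)(2/6)(4/5)(3/4) = 3/35; P(data | r = 6) = (1/7)(0/6) = 0.
Multiplying each by its prior: 1/3 · 1/21 = 1/63, 1/3 · 3/35 = 1/35, 1/3 · 0 = 0; with total 2/45.
Normalising, the posterior is P(r = 2 | data) = 5/14, P(r = 4 | data) = 9/14, P(r = 6 | data) = 0.
So P(white next | data) = Σ P(white next | H) P(H | data) = (0)(5/14) + (2/3)(9/14) = 3/7.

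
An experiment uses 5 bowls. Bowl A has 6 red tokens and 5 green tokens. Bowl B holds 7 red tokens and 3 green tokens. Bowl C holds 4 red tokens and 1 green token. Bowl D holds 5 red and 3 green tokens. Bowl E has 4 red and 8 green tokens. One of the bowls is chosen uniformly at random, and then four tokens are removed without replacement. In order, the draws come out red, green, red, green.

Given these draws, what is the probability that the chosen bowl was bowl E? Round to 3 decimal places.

Under each hypothesis, the probability of the observed sequence is: P(data | bowl A) = (6/11)(5/10)(5/9)(4/8) = 0.075758; P(data | bowl B) = (7/10)(3/9)(6/8)(2/7) = 0.05; P(data | bowl C) = (4/5)(1/4)(3/3)(0/2) = 0; P(data | bowl D) = (5/8)(3/7)(4/6)(2/5) = 0.071429; P(data | bowl E) = (4/12)(8/11)(3/10)(7/9) = 0.056566.
The prior-weighted likelihoods are 1/5 · 0.075758 = 0.015152, 1/5 · 0.05 = 0.01, 1/5 · 0 = 0, 1/5 · 0.071429 = 0.014286, 1/5 · 0.056566 = 0.011313; summing to 0.05075.
So P(bowl E | data) = (0.011313) / (0.05075) = 0.22292.

0.223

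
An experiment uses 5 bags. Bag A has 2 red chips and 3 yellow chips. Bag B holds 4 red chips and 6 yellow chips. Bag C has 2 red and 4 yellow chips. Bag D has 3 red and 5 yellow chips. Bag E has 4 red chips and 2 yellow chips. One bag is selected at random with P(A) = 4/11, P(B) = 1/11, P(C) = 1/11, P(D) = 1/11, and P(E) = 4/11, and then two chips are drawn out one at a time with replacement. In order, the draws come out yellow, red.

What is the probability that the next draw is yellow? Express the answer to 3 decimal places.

For each hypothesis, P(data | H) works out to: P(data | bag A) = (3/5)(2/5) = 0.24; P(data | bag B) = (6/10)(4/10) = 0.24; P(data | bag C) = (4/6)(2/6) = 0.22222; P(data | bag D) = (5/8)(3/8) = 0.23438; P(data | bag E) = (2/6)(4/6) = 0.22222.
The prior-weighted likelihoods are 4/11 · 0.24 = 0.087273, 1/11 · 0.24 = 0.021818, 1/11 · 0.22222 = 0.020202, 1/11 · 0.23438 = 0.021307, 4/11 · 0.22222 = 0.080808; these sum to 0.23141.
The posterior is then P(bag A | data) = 0.37714, P(bag B | data) = 0.094285, P(bag C | data) = 0.087301, P(bag D | data) = 0.092075, P(bag E | data) = 0.3492.
So P(yellow next | data) = Σ P(yellow next | H) P(H | data) = (3/5)(0.37714) + (3/5)(0.094285) + (2/3)(0.087301) + (5/8)(0.092075) + (1/3)(0.3492) = 0.515.

0.515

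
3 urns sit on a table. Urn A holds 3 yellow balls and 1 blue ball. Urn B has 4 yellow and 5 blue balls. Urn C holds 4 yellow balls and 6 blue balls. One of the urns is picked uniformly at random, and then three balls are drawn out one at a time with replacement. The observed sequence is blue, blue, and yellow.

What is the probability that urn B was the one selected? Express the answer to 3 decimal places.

Under each hypothesis, the probability of the observed sequence is: P(data | urn A) = (1/4)(1/4)(3/4) = 0.046875; P(data | urn B) = (5/9)(5/9)(4/9) = 0.13717; P(data | urn C) = (6/10)(6/10)(4/10) = 0.144.
The prior-weighted likelihoods are 1/3 · 0.046875 = 0.015625, 1/3 · 0.13717 = 0.045725, 1/3 · 0.144 = 0.048; these sum to 0.10935.
So P(urn B | data) = (0.045725) / (0.10935) = 0.41815.

0.418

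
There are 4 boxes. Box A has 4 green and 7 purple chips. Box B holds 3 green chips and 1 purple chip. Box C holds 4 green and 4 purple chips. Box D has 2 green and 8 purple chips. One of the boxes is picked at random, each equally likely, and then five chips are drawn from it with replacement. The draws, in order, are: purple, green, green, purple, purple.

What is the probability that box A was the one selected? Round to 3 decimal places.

Under each hypothesis, the probability of the observed sequence is: P(data | box A) = (7/11)(4/11)(4/11)(7/11)(7/11) = 0.034076; P(data | box B) = (1/4)(3/4)(3/4)(1/4)(1/4) = 0.0087891; P(data | box C) = (4/8)(4/8)(4/8)(4/8)(4/8) = 0.03125; P(data | box D) = (8/10)(2/10)(2/10)(8/10)(8/10) = 0.02048.
The prior-weighted likelihoods are 1/4 · 0.034076 = 0.008519, 1/4 · 0.0087891 = 0.0021973, 1/4 · 0.03125 = 0.0078125, 1/4 · 0.02048 = 0.00512; summing to 0.023649.
By Bayes' rule, P(box A | data) = (0.008519) / (0.023649) = 0.36023.

0.360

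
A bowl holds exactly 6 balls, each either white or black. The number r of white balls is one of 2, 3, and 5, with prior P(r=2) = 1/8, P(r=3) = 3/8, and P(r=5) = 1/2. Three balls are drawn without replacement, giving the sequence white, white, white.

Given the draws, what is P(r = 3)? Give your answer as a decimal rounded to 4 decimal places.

Under each hypothesis, the probability of the observed sequence is: P(data | r = 2) = (2/6)(1/5)(0/4) = 0; P(data | r = 3) = (3/6)(2/5)(1/4) = 1/20; P(data | r = 5) = (5/6)(4/5)(3/4) = 1/2.
The prior-weighted likelihoods are 1/8 · 0 = 0, 3/8 · 1/20 = 3/160, 1/2 · 1/2 = 1/4; these sum to 43/160.
Therefore the posterior P(r = 3 | data) = (3/160) / (43/160) = 3/43.

0.0698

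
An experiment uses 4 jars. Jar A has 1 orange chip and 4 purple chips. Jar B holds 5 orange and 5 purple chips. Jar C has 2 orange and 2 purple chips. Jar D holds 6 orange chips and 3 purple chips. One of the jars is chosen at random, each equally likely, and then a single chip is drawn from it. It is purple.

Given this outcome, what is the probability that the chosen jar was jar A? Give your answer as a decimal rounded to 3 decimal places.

For each hypothesis, P(data | H) works out to: P(data | jar A) = (4/5) = 4/5; P(data | jar B) = (5/10) = 1/2; P(data | jar C) = (2/4) = 1/2; P(data | jar D) = (3/9) = 1/3.
The prior-weighted likelihoods are 1/4 · 4/5 = 1/5, 1/4 · 1/2 = 1/8, 1/4 · 1/2 = 1/8, 1/4 · 1/3 = 1/12; summing to 8/15.
Therefore the posterior P(jar A | data) = (1/5) / (8/15) = 3/8.

0.375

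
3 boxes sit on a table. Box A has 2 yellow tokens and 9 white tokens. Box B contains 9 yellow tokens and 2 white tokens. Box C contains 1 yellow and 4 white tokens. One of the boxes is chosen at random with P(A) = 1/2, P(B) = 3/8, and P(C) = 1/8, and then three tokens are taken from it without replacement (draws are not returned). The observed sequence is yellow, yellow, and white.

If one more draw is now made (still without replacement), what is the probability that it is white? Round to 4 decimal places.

0.2500

Under each hypothesis, the probability of the observed sequence is: P(data | box A) = (2/11)(1/10)(9/9) = 1/55; P(data | box B) = (9/11)(8/10)(2/9) = 8/55; P(data | box C) = (1/5)(0/4) = 0.
Weighting by the prior gives 1/2 · 1/55 = 1/110, 3/8 · 8/55 = 3/55, 1/8 · 0 = 0; with total 7/110.
Dividing through by the total gives posterior P(box A | data) = 1/7, P(box B | data) = 6/7, P(box C | data) = 0.
Averaging over the posterior, P(white next | data) = (1)(1/7) + (1/8)(6/7) = 1/4.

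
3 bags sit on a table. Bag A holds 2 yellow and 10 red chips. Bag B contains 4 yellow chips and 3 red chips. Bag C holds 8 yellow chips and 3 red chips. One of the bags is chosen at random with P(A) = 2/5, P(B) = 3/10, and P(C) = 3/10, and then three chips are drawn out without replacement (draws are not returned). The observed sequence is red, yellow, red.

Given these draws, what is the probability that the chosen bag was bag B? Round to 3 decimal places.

0.332

The likelihood of the observed sequence under each hypothesis: P(data | bag A) = (10/12)(2/11)(9/10) = 0.13636; P(data | bag B) = (3/7)(4/6)(2/5) = 0.11429; P(data | bag C) = (3/11)(8/10)(2/9) = 0.048485.
The prior-weighted likelihoods are 2/5 · 0.13636 = 0.054545, 3/10 · 0.11429 = 0.034286, 3/10 · 0.048485 = 0.014545; with total 0.10338.
By Bayes' rule, P(bag B | data) = (0.034286) / (0.10338) = 0.33166.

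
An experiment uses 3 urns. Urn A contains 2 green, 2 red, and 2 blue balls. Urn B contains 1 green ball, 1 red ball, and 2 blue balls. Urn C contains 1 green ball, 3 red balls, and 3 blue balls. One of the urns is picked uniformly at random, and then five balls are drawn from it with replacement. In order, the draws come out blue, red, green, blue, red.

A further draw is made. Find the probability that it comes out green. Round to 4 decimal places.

Under each hypothesis, the probability of the observed sequence is: P(data | urn A) = (2/6)(2/6)(2/6)(2/6)(2/6) = 0.0041152; P(data | urn B) = (2/4)(1/4)(1/4)(2/4)(1/4) = 0.0039062; P(data | urn C) = (3/7)(3/7)(1/7)(3/7)(3/7) = 0.0048194.
The prior-weighted likelihoods are 1/3 · 0.0041152 = 0.0013717, 1/3 · 0.0039062 = 0.0013021, 1/3 · 0.0048194 = 0.0016065; with total 0.0042803.
The posterior is then P(urn A | data) = 0.32048, P(urn B | data) = 0.3042, P(urn C | data) = 0.37532.
Averaging over the posterior, P(green next | data) = (1/3)(0.32048) + (1/4)(0.3042) + (1/7)(0.37532) = 0.23649.

0.2365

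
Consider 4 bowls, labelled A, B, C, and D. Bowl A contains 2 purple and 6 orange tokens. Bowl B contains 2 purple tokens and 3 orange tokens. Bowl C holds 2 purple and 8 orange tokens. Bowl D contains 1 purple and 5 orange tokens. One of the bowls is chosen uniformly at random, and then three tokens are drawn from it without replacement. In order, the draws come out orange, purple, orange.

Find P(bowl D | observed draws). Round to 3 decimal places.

Compute the likelihood of the observed sequence for each case: P(data | bowl A) = (6/8)(2/7)(5/6) = 0.17857; P(data | bowl B) = (3/5)(2/4)(2/3) = 0.2; P(data | bowl C) = (8/10)(2/9)(7/8) = 0.15556; P(data | bowl D) = (5/6)(1/5)(4/4) = 0.16667.
Weighting by the prior gives 1/4 · 0.17857 = 0.044643, 1/4 · 0.2 = 0.05, 1/4 · 0.15556 = 0.038889, 1/4 · 0.16667 = 0.041667; these sum to 0.1752.
So P(bowl D | data) = (0.041667) / (0.1752) = 0.23783.

0.238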